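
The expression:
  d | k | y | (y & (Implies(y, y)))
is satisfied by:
  {y: True, d: True, k: True}
  {y: True, d: True, k: False}
  {y: True, k: True, d: False}
  {y: True, k: False, d: False}
  {d: True, k: True, y: False}
  {d: True, k: False, y: False}
  {k: True, d: False, y: False}


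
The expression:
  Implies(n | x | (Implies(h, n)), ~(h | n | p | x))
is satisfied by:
  {h: True, n: False, p: False, x: False}
  {h: False, n: False, p: False, x: False}
  {h: True, p: True, n: False, x: False}


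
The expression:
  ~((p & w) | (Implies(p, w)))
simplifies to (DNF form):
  p & ~w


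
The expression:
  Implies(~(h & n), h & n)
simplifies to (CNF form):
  h & n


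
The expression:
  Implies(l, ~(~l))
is always true.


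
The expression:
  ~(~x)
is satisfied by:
  {x: True}


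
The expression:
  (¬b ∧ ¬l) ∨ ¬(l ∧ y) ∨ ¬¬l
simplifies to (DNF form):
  True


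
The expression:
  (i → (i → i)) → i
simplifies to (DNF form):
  i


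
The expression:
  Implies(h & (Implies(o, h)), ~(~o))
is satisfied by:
  {o: True, h: False}
  {h: False, o: False}
  {h: True, o: True}


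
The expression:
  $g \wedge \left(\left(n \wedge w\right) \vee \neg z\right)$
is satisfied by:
  {g: True, n: True, w: True, z: False}
  {g: True, n: True, w: False, z: False}
  {g: True, w: True, z: False, n: False}
  {g: True, w: False, z: False, n: False}
  {g: True, n: True, z: True, w: True}


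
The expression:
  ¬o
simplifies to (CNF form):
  ¬o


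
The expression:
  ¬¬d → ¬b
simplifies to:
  ¬b ∨ ¬d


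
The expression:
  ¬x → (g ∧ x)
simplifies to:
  x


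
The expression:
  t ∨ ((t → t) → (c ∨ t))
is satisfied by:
  {t: True, c: True}
  {t: True, c: False}
  {c: True, t: False}


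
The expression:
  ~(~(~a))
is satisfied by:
  {a: False}


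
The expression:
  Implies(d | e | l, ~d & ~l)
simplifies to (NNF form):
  ~d & ~l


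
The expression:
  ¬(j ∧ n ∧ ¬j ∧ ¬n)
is always true.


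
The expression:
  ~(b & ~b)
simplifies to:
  True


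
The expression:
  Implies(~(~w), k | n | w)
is always true.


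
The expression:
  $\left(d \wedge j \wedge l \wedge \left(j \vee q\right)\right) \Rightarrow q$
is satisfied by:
  {q: True, l: False, d: False, j: False}
  {j: False, l: False, q: False, d: False}
  {j: True, q: True, l: False, d: False}
  {j: True, l: False, q: False, d: False}
  {d: True, q: True, j: False, l: False}
  {d: True, j: False, l: False, q: False}
  {d: True, j: True, q: True, l: False}
  {d: True, j: True, l: False, q: False}
  {q: True, l: True, d: False, j: False}
  {l: True, d: False, q: False, j: False}
  {j: True, l: True, q: True, d: False}
  {j: True, l: True, d: False, q: False}
  {q: True, l: True, d: True, j: False}
  {l: True, d: True, j: False, q: False}
  {j: True, l: True, d: True, q: True}


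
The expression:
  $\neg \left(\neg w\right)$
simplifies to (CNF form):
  $w$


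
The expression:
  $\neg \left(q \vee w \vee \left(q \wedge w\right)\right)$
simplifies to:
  $\neg q \wedge \neg w$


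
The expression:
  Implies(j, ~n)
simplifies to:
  ~j | ~n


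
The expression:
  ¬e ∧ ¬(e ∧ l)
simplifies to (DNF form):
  ¬e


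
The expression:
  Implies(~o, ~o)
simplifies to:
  True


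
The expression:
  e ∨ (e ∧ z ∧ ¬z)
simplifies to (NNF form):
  e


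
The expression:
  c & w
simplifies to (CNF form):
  c & w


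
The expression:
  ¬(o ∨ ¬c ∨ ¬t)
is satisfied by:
  {t: True, c: True, o: False}


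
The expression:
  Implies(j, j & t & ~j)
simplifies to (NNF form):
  ~j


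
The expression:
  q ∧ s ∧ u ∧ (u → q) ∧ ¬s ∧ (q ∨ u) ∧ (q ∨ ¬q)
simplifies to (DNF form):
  False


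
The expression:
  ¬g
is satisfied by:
  {g: False}


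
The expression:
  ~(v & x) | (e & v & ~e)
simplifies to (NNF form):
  ~v | ~x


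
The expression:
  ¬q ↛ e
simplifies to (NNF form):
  e ∨ ¬q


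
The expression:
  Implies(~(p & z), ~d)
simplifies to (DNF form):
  ~d | (p & z)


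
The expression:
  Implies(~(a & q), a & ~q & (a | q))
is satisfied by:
  {a: True}


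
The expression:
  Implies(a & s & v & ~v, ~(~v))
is always true.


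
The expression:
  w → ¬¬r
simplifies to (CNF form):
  r ∨ ¬w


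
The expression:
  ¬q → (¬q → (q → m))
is always true.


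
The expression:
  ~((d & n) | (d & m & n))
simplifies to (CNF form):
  ~d | ~n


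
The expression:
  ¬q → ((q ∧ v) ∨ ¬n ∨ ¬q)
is always true.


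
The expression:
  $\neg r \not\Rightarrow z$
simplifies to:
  $\neg r \wedge \neg z$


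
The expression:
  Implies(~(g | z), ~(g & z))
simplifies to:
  True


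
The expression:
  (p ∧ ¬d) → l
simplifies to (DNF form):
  d ∨ l ∨ ¬p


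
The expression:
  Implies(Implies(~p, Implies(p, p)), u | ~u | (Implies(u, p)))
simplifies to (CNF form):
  True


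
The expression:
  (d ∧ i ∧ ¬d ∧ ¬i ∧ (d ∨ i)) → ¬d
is always true.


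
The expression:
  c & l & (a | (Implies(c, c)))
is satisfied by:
  {c: True, l: True}


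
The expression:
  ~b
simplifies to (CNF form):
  ~b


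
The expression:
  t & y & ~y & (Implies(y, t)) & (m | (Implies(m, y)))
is never true.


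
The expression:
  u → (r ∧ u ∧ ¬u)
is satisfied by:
  {u: False}


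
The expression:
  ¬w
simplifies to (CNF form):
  ¬w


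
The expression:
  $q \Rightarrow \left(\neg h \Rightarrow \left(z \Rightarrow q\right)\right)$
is always true.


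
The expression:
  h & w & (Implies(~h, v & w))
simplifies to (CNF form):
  h & w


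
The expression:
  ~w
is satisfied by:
  {w: False}


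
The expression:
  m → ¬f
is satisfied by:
  {m: False, f: False}
  {f: True, m: False}
  {m: True, f: False}


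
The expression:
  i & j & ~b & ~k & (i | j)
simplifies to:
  i & j & ~b & ~k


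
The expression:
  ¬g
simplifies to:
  ¬g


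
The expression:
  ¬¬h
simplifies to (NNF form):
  h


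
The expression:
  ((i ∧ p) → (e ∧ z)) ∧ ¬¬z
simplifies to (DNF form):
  (e ∧ z) ∨ (z ∧ ¬i) ∨ (z ∧ ¬p)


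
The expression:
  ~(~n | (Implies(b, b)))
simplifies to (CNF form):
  False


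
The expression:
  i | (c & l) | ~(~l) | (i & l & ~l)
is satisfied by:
  {i: True, l: True}
  {i: True, l: False}
  {l: True, i: False}


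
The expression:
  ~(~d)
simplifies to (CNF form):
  d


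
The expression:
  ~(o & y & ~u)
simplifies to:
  u | ~o | ~y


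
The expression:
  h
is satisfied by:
  {h: True}


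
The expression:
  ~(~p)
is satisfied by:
  {p: True}


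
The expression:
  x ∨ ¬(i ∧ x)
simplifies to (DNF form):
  True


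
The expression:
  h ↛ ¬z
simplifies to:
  h ∧ z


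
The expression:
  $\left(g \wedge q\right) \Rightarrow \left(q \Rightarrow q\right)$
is always true.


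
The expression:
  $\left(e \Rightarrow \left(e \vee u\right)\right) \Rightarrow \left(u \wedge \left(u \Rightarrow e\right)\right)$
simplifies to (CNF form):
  $e \wedge u$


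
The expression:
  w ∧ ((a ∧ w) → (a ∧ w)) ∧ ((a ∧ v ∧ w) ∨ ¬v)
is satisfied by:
  {a: True, w: True, v: False}
  {w: True, v: False, a: False}
  {a: True, v: True, w: True}


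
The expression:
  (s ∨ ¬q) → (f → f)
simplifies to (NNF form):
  True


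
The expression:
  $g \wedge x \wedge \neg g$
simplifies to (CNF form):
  $\text{False}$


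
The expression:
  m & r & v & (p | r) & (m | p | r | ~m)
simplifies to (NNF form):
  m & r & v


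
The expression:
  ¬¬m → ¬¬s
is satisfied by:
  {s: True, m: False}
  {m: False, s: False}
  {m: True, s: True}


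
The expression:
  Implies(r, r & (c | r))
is always true.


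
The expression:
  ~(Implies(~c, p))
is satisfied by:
  {p: False, c: False}


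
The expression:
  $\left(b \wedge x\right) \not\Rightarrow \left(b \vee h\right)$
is never true.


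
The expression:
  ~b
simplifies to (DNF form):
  ~b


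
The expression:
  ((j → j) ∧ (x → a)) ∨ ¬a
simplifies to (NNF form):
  True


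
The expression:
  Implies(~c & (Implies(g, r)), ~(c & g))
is always true.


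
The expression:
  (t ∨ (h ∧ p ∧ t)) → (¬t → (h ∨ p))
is always true.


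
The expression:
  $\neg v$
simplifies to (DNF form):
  $\neg v$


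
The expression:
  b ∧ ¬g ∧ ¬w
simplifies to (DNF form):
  b ∧ ¬g ∧ ¬w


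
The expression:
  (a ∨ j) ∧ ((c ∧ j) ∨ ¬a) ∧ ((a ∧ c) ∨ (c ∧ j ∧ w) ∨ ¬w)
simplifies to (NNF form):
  j ∧ (c ∨ ¬a) ∧ (c ∨ ¬w)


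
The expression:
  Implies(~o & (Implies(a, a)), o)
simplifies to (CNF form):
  o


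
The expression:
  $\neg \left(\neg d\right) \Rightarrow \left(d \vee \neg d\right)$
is always true.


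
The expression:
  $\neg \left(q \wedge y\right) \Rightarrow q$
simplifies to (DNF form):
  $q$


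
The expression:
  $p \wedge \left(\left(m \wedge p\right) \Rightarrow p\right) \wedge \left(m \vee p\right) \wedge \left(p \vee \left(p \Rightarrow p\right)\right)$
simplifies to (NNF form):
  $p$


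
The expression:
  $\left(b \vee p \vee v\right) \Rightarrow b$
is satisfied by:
  {b: True, p: False, v: False}
  {b: True, v: True, p: False}
  {b: True, p: True, v: False}
  {b: True, v: True, p: True}
  {v: False, p: False, b: False}


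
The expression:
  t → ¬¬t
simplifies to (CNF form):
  True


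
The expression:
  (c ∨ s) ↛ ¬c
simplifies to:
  c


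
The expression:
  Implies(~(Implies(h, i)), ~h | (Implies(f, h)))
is always true.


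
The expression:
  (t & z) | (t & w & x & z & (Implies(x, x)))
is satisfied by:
  {t: True, z: True}


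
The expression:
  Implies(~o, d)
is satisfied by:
  {d: True, o: True}
  {d: True, o: False}
  {o: True, d: False}


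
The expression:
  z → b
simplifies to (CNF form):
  b ∨ ¬z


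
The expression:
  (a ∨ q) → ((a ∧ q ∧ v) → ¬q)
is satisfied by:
  {v: False, q: False, a: False}
  {a: True, v: False, q: False}
  {q: True, v: False, a: False}
  {a: True, q: True, v: False}
  {v: True, a: False, q: False}
  {a: True, v: True, q: False}
  {q: True, v: True, a: False}


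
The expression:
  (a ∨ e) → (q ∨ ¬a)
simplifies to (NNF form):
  q ∨ ¬a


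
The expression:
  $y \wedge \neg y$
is never true.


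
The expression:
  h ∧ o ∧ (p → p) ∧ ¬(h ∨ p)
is never true.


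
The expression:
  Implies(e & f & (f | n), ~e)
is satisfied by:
  {e: False, f: False}
  {f: True, e: False}
  {e: True, f: False}


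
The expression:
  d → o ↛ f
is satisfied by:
  {o: True, d: False, f: False}
  {o: False, d: False, f: False}
  {f: True, o: True, d: False}
  {f: True, o: False, d: False}
  {d: True, o: True, f: False}


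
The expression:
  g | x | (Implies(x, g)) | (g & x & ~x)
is always true.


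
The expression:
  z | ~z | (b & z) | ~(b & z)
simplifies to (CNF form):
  True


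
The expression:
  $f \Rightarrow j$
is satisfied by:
  {j: True, f: False}
  {f: False, j: False}
  {f: True, j: True}


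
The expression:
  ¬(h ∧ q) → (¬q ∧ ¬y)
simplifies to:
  (h ∧ q) ∨ (¬q ∧ ¬y)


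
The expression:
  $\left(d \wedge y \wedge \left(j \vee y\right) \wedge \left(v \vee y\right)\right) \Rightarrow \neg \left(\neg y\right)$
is always true.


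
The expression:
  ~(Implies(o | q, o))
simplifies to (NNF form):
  q & ~o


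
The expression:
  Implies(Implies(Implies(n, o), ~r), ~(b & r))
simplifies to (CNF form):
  o | ~b | ~n | ~r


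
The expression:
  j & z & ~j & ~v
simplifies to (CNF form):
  False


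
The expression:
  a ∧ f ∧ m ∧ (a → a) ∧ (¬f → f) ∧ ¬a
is never true.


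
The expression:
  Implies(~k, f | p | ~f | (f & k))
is always true.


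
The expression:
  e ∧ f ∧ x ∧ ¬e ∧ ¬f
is never true.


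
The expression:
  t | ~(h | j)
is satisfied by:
  {t: True, j: False, h: False}
  {t: True, h: True, j: False}
  {t: True, j: True, h: False}
  {t: True, h: True, j: True}
  {h: False, j: False, t: False}


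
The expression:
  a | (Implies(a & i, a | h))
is always true.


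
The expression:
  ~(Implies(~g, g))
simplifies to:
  ~g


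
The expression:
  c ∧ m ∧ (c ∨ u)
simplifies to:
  c ∧ m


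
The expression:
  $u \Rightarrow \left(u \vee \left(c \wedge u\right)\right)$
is always true.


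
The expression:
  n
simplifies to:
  n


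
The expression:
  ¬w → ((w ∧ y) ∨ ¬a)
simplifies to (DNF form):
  w ∨ ¬a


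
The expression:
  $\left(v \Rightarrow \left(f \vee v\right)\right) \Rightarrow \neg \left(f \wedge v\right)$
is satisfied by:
  {v: False, f: False}
  {f: True, v: False}
  {v: True, f: False}


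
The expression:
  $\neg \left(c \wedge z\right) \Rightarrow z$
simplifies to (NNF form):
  $z$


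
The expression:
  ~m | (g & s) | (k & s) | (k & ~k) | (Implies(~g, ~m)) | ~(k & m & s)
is always true.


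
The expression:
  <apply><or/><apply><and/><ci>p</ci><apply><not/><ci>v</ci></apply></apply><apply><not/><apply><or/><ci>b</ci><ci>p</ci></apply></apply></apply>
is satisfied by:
  {p: False, b: False, v: False}
  {v: True, p: False, b: False}
  {p: True, v: False, b: False}
  {b: True, p: True, v: False}


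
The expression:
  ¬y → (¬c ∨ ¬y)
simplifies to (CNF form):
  True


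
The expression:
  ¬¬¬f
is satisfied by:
  {f: False}


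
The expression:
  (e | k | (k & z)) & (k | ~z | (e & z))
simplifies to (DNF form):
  e | k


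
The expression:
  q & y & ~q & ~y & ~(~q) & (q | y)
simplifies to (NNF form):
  False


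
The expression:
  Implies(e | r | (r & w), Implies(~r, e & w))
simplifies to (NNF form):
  r | w | ~e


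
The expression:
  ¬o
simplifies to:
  ¬o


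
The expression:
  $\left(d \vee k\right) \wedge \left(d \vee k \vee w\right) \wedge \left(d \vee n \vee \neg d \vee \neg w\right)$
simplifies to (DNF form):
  $d \vee k$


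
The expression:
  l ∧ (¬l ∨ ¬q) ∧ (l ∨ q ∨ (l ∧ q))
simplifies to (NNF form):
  l ∧ ¬q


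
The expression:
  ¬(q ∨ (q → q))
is never true.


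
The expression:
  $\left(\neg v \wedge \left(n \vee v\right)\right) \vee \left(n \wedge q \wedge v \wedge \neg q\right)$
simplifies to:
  $n \wedge \neg v$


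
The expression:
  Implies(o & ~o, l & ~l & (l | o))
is always true.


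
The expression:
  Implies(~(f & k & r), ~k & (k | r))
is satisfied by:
  {r: True, f: True, k: False}
  {r: True, f: False, k: False}
  {r: True, k: True, f: True}


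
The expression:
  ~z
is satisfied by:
  {z: False}


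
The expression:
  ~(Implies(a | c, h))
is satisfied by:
  {a: True, c: True, h: False}
  {a: True, c: False, h: False}
  {c: True, a: False, h: False}


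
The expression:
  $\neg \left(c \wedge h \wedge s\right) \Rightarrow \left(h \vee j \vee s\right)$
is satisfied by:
  {h: True, s: True, j: True}
  {h: True, s: True, j: False}
  {h: True, j: True, s: False}
  {h: True, j: False, s: False}
  {s: True, j: True, h: False}
  {s: True, j: False, h: False}
  {j: True, s: False, h: False}


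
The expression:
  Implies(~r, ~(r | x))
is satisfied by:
  {r: True, x: False}
  {x: False, r: False}
  {x: True, r: True}


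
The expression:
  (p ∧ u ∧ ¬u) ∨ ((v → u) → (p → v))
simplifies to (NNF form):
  v ∨ ¬p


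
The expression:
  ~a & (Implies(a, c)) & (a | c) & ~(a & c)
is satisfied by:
  {c: True, a: False}


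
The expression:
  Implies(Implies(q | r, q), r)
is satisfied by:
  {r: True}


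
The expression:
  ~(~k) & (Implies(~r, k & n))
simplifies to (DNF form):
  (k & n) | (k & r)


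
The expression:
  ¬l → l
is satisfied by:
  {l: True}


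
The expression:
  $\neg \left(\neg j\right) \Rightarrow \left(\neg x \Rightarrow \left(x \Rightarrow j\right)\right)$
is always true.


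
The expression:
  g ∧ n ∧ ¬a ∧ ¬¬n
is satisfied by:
  {g: True, n: True, a: False}


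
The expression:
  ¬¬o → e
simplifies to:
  e ∨ ¬o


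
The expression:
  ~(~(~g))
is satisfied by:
  {g: False}


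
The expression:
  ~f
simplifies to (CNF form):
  ~f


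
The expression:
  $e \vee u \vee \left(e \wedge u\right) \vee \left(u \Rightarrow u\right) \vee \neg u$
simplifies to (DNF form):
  $\text{True}$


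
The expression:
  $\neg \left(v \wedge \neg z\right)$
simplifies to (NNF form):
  $z \vee \neg v$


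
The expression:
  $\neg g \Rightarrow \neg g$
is always true.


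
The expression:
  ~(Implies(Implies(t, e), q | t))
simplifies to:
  ~q & ~t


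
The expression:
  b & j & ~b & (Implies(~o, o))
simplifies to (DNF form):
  False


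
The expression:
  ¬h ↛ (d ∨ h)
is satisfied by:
  {d: False, h: False}


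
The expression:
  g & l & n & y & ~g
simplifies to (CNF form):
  False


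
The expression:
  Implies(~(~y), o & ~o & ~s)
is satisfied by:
  {y: False}


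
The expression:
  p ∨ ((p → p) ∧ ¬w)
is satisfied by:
  {p: True, w: False}
  {w: False, p: False}
  {w: True, p: True}


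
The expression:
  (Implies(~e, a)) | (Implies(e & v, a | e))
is always true.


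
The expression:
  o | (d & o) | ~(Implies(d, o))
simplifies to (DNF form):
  d | o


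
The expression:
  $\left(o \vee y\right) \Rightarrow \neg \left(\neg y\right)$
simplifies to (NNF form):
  $y \vee \neg o$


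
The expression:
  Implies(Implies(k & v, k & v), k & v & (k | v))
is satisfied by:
  {k: True, v: True}


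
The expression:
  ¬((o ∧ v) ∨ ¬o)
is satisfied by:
  {o: True, v: False}


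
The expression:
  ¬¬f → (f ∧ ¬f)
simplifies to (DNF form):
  ¬f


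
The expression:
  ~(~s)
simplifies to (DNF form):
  s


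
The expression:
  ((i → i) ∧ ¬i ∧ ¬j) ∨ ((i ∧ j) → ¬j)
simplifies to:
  ¬i ∨ ¬j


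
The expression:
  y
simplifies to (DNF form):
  y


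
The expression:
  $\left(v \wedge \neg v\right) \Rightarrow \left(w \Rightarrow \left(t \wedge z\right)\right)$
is always true.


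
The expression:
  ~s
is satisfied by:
  {s: False}


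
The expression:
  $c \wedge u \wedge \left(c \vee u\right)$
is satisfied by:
  {c: True, u: True}


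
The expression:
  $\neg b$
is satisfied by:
  {b: False}


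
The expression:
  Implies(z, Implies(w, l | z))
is always true.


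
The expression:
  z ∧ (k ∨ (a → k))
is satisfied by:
  {z: True, k: True, a: False}
  {z: True, k: False, a: False}
  {z: True, a: True, k: True}


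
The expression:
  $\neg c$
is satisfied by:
  {c: False}


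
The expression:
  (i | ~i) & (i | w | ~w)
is always true.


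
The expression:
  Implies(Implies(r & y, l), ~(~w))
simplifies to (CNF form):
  (r | w) & (w | y) & (w | ~l)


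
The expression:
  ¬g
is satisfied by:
  {g: False}


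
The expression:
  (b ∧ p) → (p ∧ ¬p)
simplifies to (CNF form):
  ¬b ∨ ¬p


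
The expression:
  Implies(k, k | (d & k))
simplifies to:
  True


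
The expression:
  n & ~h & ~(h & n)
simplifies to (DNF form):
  n & ~h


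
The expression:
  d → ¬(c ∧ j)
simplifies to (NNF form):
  ¬c ∨ ¬d ∨ ¬j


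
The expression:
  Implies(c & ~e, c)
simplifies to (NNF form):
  True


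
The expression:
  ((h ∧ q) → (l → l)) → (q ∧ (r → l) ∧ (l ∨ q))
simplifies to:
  q ∧ (l ∨ ¬r)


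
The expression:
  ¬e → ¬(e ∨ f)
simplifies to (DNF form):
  e ∨ ¬f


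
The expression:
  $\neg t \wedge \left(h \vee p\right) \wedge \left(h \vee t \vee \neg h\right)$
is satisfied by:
  {p: True, h: True, t: False}
  {p: True, h: False, t: False}
  {h: True, p: False, t: False}


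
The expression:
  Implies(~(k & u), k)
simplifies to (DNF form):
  k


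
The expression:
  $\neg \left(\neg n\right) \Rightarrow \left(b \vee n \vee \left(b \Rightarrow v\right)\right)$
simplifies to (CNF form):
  $\text{True}$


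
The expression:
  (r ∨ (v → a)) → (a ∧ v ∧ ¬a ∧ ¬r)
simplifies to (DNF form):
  v ∧ ¬a ∧ ¬r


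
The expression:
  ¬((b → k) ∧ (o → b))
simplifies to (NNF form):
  (b ∧ ¬k) ∨ (o ∧ ¬b)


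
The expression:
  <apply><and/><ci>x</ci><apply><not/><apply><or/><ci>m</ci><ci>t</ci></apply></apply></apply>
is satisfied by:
  {x: True, t: False, m: False}


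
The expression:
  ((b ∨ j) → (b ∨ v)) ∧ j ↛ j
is never true.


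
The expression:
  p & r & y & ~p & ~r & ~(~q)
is never true.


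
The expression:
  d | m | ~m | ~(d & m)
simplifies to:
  True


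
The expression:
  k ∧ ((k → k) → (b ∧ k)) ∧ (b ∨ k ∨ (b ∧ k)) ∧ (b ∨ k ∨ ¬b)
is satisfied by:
  {b: True, k: True}


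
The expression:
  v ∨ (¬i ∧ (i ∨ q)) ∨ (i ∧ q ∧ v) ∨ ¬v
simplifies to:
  True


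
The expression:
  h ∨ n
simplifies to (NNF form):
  h ∨ n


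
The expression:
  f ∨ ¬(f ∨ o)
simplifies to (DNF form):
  f ∨ ¬o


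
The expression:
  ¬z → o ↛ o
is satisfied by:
  {z: True}


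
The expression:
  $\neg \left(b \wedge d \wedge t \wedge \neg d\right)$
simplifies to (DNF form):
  $\text{True}$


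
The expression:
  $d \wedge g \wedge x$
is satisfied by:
  {g: True, d: True, x: True}


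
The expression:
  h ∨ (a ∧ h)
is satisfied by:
  {h: True}


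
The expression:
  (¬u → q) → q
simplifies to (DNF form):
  q ∨ ¬u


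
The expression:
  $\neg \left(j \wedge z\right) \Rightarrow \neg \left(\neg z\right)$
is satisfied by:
  {z: True}


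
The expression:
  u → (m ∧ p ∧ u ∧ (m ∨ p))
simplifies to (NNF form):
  (m ∧ p) ∨ ¬u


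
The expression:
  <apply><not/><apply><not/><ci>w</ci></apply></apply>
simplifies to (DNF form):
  <ci>w</ci>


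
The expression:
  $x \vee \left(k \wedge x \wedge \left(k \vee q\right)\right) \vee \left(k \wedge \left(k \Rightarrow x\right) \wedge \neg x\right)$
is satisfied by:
  {x: True}


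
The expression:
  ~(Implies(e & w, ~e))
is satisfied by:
  {e: True, w: True}


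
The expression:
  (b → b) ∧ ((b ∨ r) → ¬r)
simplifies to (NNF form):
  ¬r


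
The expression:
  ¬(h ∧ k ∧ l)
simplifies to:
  ¬h ∨ ¬k ∨ ¬l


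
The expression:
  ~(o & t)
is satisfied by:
  {o: False, t: False}
  {t: True, o: False}
  {o: True, t: False}


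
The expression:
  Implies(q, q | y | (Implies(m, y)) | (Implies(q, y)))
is always true.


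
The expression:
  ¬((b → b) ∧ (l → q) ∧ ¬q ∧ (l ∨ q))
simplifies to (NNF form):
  True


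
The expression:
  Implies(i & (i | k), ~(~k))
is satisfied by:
  {k: True, i: False}
  {i: False, k: False}
  {i: True, k: True}


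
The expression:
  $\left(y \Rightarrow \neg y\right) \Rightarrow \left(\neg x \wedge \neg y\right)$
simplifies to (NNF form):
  $y \vee \neg x$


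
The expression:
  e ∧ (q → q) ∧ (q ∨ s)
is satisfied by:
  {e: True, q: True, s: True}
  {e: True, q: True, s: False}
  {e: True, s: True, q: False}


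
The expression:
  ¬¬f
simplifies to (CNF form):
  f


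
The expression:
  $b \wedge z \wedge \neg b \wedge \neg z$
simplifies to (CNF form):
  $\text{False}$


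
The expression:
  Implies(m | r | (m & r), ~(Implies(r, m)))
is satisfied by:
  {m: False}


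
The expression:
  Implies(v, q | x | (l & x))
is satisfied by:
  {x: True, q: True, v: False}
  {x: True, v: False, q: False}
  {q: True, v: False, x: False}
  {q: False, v: False, x: False}
  {x: True, q: True, v: True}
  {x: True, v: True, q: False}
  {q: True, v: True, x: False}


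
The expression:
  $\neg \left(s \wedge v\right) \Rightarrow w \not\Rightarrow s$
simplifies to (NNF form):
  $\left(s \wedge v\right) \vee \left(w \wedge \neg s\right)$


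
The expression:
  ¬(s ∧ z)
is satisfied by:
  {s: False, z: False}
  {z: True, s: False}
  {s: True, z: False}


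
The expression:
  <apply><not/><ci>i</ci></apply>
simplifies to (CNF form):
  <apply><not/><ci>i</ci></apply>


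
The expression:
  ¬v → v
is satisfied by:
  {v: True}


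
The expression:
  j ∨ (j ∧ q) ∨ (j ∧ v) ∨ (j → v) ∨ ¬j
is always true.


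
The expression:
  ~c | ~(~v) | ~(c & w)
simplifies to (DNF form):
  v | ~c | ~w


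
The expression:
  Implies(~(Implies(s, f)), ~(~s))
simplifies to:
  True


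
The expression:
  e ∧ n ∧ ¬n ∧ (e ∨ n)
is never true.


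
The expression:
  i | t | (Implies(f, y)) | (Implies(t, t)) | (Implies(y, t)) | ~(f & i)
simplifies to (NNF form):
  True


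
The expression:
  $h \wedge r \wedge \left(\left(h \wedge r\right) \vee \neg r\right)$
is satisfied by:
  {r: True, h: True}


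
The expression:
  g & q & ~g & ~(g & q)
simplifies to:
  False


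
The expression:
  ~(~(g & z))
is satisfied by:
  {z: True, g: True}


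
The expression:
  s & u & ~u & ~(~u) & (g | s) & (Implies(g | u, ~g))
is never true.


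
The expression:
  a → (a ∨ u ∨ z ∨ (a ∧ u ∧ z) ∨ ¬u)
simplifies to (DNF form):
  True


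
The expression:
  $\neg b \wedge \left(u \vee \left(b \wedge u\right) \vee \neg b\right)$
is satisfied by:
  {b: False}


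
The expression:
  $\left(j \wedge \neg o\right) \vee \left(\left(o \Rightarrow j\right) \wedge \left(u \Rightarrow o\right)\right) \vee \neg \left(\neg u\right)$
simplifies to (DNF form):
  $j \vee u \vee \neg o$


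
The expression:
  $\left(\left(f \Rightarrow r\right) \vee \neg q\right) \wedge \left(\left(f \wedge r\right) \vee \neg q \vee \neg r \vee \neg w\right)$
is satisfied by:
  {w: False, f: False, q: False, r: False}
  {r: True, w: False, f: False, q: False}
  {w: True, r: False, f: False, q: False}
  {r: True, w: True, f: False, q: False}
  {f: True, r: False, w: False, q: False}
  {r: True, f: True, w: False, q: False}
  {f: True, w: True, r: False, q: False}
  {r: True, f: True, w: True, q: False}
  {q: True, r: False, w: False, f: False}
  {q: True, r: True, w: False, f: False}
  {q: True, w: True, r: False, f: False}
  {q: True, r: True, f: True, w: False}
  {q: True, r: True, f: True, w: True}


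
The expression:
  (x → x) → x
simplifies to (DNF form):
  x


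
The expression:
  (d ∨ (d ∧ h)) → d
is always true.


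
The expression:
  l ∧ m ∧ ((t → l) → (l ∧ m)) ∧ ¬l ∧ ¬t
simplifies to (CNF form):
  False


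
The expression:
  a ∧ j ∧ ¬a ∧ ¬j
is never true.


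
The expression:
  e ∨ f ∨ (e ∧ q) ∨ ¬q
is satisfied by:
  {e: True, f: True, q: False}
  {e: True, f: False, q: False}
  {f: True, e: False, q: False}
  {e: False, f: False, q: False}
  {q: True, e: True, f: True}
  {q: True, e: True, f: False}
  {q: True, f: True, e: False}


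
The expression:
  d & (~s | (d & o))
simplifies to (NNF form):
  d & (o | ~s)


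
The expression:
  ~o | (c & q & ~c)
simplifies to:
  ~o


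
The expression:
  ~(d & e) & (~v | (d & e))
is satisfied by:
  {e: False, v: False, d: False}
  {d: True, e: False, v: False}
  {e: True, d: False, v: False}


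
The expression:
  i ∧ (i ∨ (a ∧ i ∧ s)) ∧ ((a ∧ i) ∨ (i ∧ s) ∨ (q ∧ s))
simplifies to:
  i ∧ (a ∨ s)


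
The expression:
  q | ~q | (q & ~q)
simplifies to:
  True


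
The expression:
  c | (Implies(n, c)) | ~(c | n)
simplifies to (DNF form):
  c | ~n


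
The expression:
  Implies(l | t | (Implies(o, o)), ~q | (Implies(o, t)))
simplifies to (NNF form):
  t | ~o | ~q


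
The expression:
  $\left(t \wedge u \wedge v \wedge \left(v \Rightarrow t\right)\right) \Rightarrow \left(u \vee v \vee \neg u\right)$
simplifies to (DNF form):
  $\text{True}$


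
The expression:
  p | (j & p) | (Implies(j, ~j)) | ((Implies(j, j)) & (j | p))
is always true.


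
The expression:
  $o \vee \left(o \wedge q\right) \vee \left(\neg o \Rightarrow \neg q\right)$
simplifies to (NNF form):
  $o \vee \neg q$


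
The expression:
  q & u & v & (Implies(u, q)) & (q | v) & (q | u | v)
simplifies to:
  q & u & v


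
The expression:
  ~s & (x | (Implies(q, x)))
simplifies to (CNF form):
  ~s & (x | ~q)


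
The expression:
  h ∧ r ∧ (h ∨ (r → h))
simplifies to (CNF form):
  h ∧ r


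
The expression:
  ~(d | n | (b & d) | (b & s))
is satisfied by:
  {n: False, s: False, d: False, b: False}
  {b: True, n: False, s: False, d: False}
  {s: True, b: False, n: False, d: False}


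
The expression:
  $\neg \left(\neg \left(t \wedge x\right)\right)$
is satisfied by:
  {t: True, x: True}


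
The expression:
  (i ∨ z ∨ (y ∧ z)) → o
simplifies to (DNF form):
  o ∨ (¬i ∧ ¬z)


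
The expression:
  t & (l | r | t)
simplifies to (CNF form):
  t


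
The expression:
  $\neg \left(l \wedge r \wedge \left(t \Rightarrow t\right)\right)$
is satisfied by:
  {l: False, r: False}
  {r: True, l: False}
  {l: True, r: False}


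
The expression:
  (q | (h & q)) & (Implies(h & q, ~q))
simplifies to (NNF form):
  q & ~h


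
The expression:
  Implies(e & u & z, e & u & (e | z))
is always true.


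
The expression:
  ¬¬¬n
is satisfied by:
  {n: False}


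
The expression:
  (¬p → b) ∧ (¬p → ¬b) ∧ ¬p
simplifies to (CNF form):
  False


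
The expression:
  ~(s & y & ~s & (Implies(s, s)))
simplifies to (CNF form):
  True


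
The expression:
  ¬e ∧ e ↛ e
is never true.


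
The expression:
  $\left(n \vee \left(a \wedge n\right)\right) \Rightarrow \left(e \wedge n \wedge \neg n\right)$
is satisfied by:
  {n: False}


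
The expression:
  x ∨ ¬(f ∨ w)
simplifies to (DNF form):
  x ∨ (¬f ∧ ¬w)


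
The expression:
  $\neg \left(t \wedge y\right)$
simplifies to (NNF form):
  $\neg t \vee \neg y$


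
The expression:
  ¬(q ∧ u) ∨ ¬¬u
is always true.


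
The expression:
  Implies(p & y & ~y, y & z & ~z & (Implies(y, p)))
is always true.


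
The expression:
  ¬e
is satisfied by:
  {e: False}


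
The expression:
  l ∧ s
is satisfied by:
  {s: True, l: True}


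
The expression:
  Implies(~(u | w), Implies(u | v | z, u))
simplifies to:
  u | w | (~v & ~z)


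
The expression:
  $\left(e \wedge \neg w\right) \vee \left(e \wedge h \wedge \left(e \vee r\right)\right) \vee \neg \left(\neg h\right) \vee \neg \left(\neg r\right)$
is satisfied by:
  {r: True, h: True, e: True, w: False}
  {r: True, h: True, e: False, w: False}
  {r: True, h: True, w: True, e: True}
  {r: True, h: True, w: True, e: False}
  {r: True, e: True, w: False, h: False}
  {r: True, e: False, w: False, h: False}
  {r: True, w: True, e: True, h: False}
  {r: True, w: True, e: False, h: False}
  {h: True, e: True, w: False, r: False}
  {h: True, e: False, w: False, r: False}
  {h: True, w: True, e: True, r: False}
  {h: True, w: True, e: False, r: False}
  {e: True, h: False, w: False, r: False}


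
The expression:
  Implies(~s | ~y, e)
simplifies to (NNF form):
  e | (s & y)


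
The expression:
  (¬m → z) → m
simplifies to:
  m ∨ ¬z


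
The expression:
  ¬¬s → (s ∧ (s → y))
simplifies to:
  y ∨ ¬s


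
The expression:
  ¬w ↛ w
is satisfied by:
  {w: False}


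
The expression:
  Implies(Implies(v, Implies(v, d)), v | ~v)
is always true.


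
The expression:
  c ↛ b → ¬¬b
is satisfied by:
  {b: True, c: False}
  {c: False, b: False}
  {c: True, b: True}


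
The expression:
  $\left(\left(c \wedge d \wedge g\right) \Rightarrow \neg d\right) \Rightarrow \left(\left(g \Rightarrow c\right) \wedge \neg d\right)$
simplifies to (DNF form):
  $\left(c \wedge g\right) \vee \left(\neg d \wedge \neg g\right)$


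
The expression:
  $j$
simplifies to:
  $j$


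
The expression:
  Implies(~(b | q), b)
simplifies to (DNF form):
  b | q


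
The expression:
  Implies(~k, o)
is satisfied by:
  {k: True, o: True}
  {k: True, o: False}
  {o: True, k: False}


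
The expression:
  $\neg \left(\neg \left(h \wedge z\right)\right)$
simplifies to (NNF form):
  $h \wedge z$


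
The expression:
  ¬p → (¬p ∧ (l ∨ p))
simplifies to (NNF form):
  l ∨ p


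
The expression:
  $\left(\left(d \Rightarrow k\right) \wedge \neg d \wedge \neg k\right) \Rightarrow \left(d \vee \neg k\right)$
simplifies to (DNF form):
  $\text{True}$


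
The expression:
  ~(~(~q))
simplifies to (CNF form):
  ~q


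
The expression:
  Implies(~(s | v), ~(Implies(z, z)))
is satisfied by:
  {v: True, s: True}
  {v: True, s: False}
  {s: True, v: False}


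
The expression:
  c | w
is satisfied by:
  {c: True, w: True}
  {c: True, w: False}
  {w: True, c: False}


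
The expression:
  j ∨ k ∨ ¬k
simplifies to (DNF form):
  True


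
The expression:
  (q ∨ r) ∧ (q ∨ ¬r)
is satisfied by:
  {q: True}


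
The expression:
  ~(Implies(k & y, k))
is never true.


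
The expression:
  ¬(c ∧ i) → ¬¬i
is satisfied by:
  {i: True}


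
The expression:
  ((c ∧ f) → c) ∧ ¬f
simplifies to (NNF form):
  ¬f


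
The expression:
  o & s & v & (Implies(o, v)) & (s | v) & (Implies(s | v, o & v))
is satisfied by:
  {s: True, o: True, v: True}


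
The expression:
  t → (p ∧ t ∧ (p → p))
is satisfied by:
  {p: True, t: False}
  {t: False, p: False}
  {t: True, p: True}


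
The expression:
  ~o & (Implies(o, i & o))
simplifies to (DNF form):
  ~o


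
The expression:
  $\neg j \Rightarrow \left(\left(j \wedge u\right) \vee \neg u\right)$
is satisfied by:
  {j: True, u: False}
  {u: False, j: False}
  {u: True, j: True}


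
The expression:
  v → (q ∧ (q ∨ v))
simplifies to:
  q ∨ ¬v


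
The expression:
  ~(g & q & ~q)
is always true.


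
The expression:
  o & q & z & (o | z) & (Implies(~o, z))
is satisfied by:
  {z: True, o: True, q: True}


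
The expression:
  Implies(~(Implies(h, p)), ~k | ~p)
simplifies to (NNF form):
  True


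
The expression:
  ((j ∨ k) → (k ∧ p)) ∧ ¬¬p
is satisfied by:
  {p: True, k: True, j: False}
  {p: True, k: False, j: False}
  {p: True, j: True, k: True}


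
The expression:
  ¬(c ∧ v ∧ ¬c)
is always true.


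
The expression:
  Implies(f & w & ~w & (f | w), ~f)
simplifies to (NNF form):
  True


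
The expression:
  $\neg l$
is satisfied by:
  {l: False}


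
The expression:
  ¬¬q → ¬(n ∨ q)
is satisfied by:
  {q: False}


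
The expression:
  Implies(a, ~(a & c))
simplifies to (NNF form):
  ~a | ~c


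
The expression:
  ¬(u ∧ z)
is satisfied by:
  {u: False, z: False}
  {z: True, u: False}
  {u: True, z: False}


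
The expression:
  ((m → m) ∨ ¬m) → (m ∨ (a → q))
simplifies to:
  m ∨ q ∨ ¬a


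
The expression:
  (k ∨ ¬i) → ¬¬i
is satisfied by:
  {i: True}


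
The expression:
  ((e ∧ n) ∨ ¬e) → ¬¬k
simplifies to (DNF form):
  k ∨ (e ∧ ¬n)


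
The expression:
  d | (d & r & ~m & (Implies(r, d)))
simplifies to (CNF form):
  d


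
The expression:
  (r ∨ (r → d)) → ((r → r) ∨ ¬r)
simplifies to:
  True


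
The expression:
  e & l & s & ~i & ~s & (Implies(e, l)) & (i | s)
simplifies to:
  False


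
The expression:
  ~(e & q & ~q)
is always true.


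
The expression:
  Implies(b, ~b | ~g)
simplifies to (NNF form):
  ~b | ~g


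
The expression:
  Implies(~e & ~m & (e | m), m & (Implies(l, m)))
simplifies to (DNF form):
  True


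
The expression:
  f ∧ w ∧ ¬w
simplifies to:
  False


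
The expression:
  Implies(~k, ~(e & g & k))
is always true.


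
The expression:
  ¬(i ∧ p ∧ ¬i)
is always true.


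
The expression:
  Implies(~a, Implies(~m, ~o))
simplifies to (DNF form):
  a | m | ~o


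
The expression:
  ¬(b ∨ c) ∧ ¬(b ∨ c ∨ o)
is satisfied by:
  {b: False, o: False, c: False}


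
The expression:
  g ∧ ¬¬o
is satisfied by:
  {g: True, o: True}


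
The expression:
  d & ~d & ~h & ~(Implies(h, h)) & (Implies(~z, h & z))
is never true.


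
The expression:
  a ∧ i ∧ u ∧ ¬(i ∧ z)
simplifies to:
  a ∧ i ∧ u ∧ ¬z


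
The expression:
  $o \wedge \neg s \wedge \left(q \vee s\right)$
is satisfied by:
  {o: True, q: True, s: False}


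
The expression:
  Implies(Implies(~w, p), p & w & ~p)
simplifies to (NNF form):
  ~p & ~w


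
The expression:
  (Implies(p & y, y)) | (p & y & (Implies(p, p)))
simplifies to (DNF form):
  True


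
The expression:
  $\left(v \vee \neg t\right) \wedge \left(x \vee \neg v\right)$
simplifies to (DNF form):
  $\left(v \wedge x\right) \vee \left(\neg t \wedge \neg v\right)$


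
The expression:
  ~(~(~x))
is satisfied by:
  {x: False}


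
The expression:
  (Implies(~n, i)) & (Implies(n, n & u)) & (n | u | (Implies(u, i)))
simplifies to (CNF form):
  (i | n) & (i | u) & (n | ~n) & (u | ~n)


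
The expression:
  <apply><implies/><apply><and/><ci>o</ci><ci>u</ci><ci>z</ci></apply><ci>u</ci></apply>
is always true.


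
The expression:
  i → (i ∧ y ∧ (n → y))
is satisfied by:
  {y: True, i: False}
  {i: False, y: False}
  {i: True, y: True}


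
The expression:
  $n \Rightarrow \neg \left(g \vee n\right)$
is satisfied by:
  {n: False}


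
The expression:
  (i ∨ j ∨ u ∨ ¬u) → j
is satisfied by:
  {j: True}


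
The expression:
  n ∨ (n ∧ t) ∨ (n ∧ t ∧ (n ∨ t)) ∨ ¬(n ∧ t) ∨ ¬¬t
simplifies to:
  True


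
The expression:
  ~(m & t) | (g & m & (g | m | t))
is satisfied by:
  {g: True, m: False, t: False}
  {g: False, m: False, t: False}
  {t: True, g: True, m: False}
  {t: True, g: False, m: False}
  {m: True, g: True, t: False}
  {m: True, g: False, t: False}
  {m: True, t: True, g: True}


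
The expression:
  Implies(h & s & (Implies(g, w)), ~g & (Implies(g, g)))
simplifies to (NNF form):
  ~g | ~h | ~s | ~w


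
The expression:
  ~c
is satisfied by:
  {c: False}


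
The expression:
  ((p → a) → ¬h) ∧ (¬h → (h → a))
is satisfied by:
  {p: True, a: False, h: False}
  {a: False, h: False, p: False}
  {p: True, a: True, h: False}
  {a: True, p: False, h: False}
  {h: True, p: True, a: False}
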